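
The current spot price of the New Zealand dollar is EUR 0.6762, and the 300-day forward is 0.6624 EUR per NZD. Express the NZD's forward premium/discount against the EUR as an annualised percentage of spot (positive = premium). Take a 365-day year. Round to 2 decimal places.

-2.48%

T = 300/365 years.
Period premium: (0.6624 − 0.6762)/0.6762 = -0.0204082.
Per annum: -0.0204082 / (300/365) = -0.024830 = -2.48%.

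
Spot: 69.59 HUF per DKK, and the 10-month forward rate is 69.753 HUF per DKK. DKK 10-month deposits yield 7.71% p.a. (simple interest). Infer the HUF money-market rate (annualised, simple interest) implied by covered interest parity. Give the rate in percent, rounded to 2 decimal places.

T = 10/12 years.
CIP gives F = S · g_HUF/g_DKK, so g_HUF/g_DKK = 69.753/69.59 = 1.0023423.
DKK growth factor: 1 + 0.0771×10/12 = 1.064250.
Hence g_HUF = 1.0667428.
(1.0667428 − 1)/T = 0.080091, i.e. 8.01%.

8.01%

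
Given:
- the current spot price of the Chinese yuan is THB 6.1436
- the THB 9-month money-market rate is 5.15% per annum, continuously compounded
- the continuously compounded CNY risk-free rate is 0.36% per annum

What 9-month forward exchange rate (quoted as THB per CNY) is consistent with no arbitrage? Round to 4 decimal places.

T = 9/12 years.
THB accumulates by e^(0.0515×9/12) = 1.0393806.
Growth of 1 CNY over T: e^(0.0036×9/12) = 1.0027036.
CIP: F = S · (grow THB)/(grow CNY) = 6.1436 × 1.0393806/1.0027036 = 6.368321 THB per CNY.

6.3683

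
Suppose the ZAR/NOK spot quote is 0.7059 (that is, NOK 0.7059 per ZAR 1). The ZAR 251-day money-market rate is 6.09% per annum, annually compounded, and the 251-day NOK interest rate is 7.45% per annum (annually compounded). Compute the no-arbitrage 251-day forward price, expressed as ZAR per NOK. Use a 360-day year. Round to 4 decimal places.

T = 251/360 years.
Growth of 1 NOK over T: (1 + 0.0745)^(251/360) = 1.0513754.
ZAR accumulates by (1 + 0.0609)^(251/360) = 1.0420794.
So F = 0.7059 × 1.0513754 / 1.0420794 = 0.7121971 (NOK/ZAR).
Invert for ZAR per NOK: 1 / 0.7121971 = 1.4041.

1.4041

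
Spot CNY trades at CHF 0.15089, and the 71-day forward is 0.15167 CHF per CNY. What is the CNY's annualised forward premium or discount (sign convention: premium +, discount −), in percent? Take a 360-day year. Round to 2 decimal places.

T = 71/360 years.
(F − S)/S = (0.15167 − 0.15089)/0.15089 = 0.0051693.
×(1/T) gives 2.62% p.a.

+2.62%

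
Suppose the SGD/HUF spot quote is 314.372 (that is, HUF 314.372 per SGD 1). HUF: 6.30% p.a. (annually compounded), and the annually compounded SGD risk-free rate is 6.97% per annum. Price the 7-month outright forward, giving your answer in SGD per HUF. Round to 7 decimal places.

0.0031926

T = 7/12 years.
Growth of 1 HUF over T: (1 + 0.0630)^(7/12) = 1.0362815.
SGD growth factor: (1 + 0.0697)^(7/12) = 1.0400866.
CIP: F = S · (grow HUF)/(grow SGD) = 314.372 × 1.0362815/1.0400866 = 313.2219 HUF per SGD.
Quoted the other way: 1/313.2219 = 0.0031926 SGD per HUF.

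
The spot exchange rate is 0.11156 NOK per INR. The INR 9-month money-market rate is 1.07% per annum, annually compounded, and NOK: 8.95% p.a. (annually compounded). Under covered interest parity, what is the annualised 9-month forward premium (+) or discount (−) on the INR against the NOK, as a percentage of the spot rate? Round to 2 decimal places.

T = 9/12 years.
CIP forward (NOK per INR) = 0.11156 × 1.0664007/1.0080143 = 0.11802180.
Annualised premium = (F − S)/S × (1/T) = (0.11802180 − 0.11156)/0.11156 ÷ (9/12) = 7.72%.

+7.72%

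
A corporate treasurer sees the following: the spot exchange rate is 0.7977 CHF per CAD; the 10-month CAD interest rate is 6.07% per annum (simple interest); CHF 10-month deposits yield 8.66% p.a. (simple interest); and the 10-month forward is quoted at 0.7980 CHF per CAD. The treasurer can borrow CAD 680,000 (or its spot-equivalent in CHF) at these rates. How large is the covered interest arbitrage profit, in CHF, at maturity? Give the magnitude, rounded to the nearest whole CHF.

T = 10/12 years.
Route A — deposit CAD, sell forward: 680,000 × 1.05058333 × 0.7980 = CHF 570,088.54.
Route B — convert at spot, deposit CHF: 680,000 × 0.7977 × 1.07216667 = CHF 581,581.80.
The quoted forward undervalues CAD, so borrow CAD, convert to CHF at spot, deposit the CHF at 8.66%, and buy CAD forward at 0.7980 to cover the loan.
Arbitrage profit = |570,088.54 − 581,581.80| = CHF 11,493.

CHF 11,493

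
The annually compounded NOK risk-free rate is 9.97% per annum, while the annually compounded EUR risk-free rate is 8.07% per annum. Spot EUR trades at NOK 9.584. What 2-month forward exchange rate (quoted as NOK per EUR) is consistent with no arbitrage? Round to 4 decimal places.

T = 2/12 years.
NOK growth factor: (1 + 0.0997)^(2/12) = 1.0159657.
EUR accumulates by (1 + 0.0807)^(2/12) = 1.0130188.
CIP: F = S · (grow NOK)/(grow EUR) = 9.584 × 1.0159657/1.0130188 = 9.611880 NOK per EUR.

9.6119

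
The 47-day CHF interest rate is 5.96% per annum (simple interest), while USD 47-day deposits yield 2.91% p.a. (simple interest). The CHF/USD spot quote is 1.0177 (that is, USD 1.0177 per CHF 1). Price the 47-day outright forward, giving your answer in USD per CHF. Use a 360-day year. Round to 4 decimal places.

1.0137

T = 47/360 years.
Growth of 1 USD over T: 1 + 0.0291×47/360 = 1.0037992.
CHF growth factor: 1 + 0.0596×47/360 = 1.0077811.
CIP: F = S · (grow USD)/(grow CHF) = 1.0177 × 1.0037992/1.0077811 = 1.013679 USD per CHF.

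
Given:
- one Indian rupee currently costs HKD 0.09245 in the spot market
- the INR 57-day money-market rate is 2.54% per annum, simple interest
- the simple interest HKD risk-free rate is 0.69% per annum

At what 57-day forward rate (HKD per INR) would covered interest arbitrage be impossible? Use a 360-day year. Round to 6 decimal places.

T = 57/360 years.
Growth of 1 HKD over T: 1 + 0.0069×57/360 = 1.0010925.
Growth of 1 INR over T: 1 + 0.0254×57/360 = 1.0040217.
CIP: F = S · (grow HKD)/(grow INR) = 0.09245 × 1.0010925/1.0040217 = 0.09218028 HKD per INR.

0.092180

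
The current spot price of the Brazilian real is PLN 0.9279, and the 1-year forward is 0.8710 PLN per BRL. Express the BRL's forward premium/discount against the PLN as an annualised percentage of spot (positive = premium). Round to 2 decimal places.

T = 1 year.
Period premium: (0.8710 − 0.9279)/0.9279 = -0.0613213.
×(1/T) gives -6.13% p.a.

-6.13%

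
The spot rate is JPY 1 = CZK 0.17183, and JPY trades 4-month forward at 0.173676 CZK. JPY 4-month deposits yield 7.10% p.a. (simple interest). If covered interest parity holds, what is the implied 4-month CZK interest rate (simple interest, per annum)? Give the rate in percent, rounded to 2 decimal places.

10.40%

T = 4/12 years.
F/S = 0.173676/0.17183 = 1.0107432 = (growth of CZK) / (growth of JPY).
The JPY side grows by 1 + 0.0710×4/12 = 1.0236667.
Hence g_CZK = 1.0346642.
r = (1.0346642 − 1)/(4/12) = 0.103993 → 10.40%.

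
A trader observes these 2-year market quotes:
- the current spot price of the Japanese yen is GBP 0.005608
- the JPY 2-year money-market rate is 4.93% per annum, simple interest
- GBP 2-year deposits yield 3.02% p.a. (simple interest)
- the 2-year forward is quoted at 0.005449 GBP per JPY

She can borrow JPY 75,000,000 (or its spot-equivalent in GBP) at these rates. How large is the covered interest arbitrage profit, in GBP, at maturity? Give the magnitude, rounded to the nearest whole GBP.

GBP 2,966

T = 2 years.
Invest the JPY and cover forward: 75,000,000 × 1.098600 × 0.005449 = GBP 448,970.36.
Convert at spot and invest in GBP: 75,000,000 × 0.005608 × 1.060400 = GBP 446,004.24.
The quoted forward overvalues JPY, so borrow GBP, buy JPY at spot, deposit the JPY at 4.93%, and sell the proceeds forward at 0.005449.
The gap between the two covered legs is GBP 2,966.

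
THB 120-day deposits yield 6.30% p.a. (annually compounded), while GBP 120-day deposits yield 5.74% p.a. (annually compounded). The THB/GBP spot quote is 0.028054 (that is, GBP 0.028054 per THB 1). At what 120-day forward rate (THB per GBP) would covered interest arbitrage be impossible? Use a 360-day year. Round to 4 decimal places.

35.7084

T = 120/360 years.
Growth of 1 GBP over T: (1 + 0.0574)^(120/360) = 1.01877849.
Growth of 1 THB over T: (1 + 0.0630)^(120/360) = 1.02057382.
Forward (GBP per THB) = 0.028054 × 1.01877849 / 1.02057382 = 0.028004649.
Invert for THB per GBP: 1 / 0.028004649 = 35.7084.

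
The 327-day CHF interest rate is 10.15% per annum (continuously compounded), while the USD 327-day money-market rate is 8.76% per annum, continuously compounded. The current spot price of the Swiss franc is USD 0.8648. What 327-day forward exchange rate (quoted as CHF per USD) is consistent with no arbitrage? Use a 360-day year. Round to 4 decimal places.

1.1710

T = 327/360 years.
USD accumulates by e^(0.0876×327/360) = 1.0828214.
CHF growth factor: e^(0.1015×327/360) = 1.0965795.
CIP: F = S · (grow USD)/(grow CHF) = 0.8648 × 1.0828214/1.0965795 = 0.8539499 USD per CHF.
Invert for CHF per USD: 1 / 0.8539499 = 1.1710.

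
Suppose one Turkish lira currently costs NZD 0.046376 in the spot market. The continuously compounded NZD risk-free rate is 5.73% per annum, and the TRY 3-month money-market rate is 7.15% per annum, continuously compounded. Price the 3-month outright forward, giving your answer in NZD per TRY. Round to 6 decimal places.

T = 3/12 years.
NZD growth factor: e^(0.0573×3/12) = 1.0144281.
TRY growth factor: e^(0.0715×3/12) = 1.0180357.
So F = 0.046376 × 1.0144281 / 1.0180357 = 0.04621166 (NZD/TRY).

0.046212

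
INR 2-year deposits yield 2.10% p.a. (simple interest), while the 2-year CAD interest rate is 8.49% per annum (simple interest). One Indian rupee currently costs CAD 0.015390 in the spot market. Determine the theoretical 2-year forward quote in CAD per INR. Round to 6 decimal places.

T = 2 years.
CAD growth factor: 1 + 0.0849×2 = 1.169800.
Growth of 1 INR over T: 1 + 0.0210×2 = 1.042000.
CIP: F = S · (grow CAD)/(grow INR) = 0.01539 × 1.169800/1.042000 = 0.01727756 CAD per INR.

0.017278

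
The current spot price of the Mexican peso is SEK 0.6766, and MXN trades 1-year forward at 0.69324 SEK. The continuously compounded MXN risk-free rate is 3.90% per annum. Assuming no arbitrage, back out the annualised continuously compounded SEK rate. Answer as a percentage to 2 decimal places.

T = 1 year.
By CIP, F/S equals the SEK-to-MXN growth ratio: 0.69324/0.6766 = 1.0245936.
The MXN side grows by e^(0.0390×1) = 1.0397705.
So the SEK growth factor = 1.0653422.
Take logs: ln 1.0653422 / 1 = 0.063296, so 6.33%.

6.33%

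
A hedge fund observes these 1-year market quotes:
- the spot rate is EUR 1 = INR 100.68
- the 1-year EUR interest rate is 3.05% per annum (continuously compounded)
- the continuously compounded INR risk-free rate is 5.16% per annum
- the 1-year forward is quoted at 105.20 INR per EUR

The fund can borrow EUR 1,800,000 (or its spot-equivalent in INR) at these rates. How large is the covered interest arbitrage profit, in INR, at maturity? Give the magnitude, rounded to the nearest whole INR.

T = 1 year.
Keep in EUR, deliver into the forward: 1,800,000·1.03096989005·105.20 = INR 195,224,458.38.
Swap to INR now, deposit: 1,800,000·100.68·1.05295447648 = INR 190,820,622.05.
The quoted forward overvalues EUR, so borrow INR, buy EUR at spot, deposit the EUR at 3.05%, and sell the proceeds forward at 105.20.
Arbitrage profit = |195,224,458.38 − 190,820,622.05| = INR 4,403,836.

INR 4,403,836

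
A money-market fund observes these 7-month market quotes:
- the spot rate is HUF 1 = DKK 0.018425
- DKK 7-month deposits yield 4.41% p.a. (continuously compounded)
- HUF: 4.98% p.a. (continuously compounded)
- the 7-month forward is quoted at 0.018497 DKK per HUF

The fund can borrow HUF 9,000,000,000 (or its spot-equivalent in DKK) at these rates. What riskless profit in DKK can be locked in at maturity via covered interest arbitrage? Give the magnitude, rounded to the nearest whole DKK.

DKK 1,233,778

T = 7/12 years.
Keep in HUF, deliver into the forward: 9,000,000,000·1.02947606699·0.018497 = DKK 171,379,969.30.
Swap to DKK now, deposit: 9,000,000,000·0.018425·1.02605874352 = DKK 170,146,191.14.
The quoted forward overvalues HUF, so borrow DKK, buy HUF at spot, deposit the HUF at 4.98%, and sell the proceeds forward at 0.018497.
Arbitrage profit = |171,379,969.30 − 170,146,191.14| = DKK 1,233,778.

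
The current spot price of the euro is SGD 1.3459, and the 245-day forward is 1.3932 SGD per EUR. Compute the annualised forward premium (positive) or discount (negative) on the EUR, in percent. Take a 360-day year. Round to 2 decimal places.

+5.16%

T = 245/360 years.
Period premium: (1.3932 − 1.3459)/1.3459 = 0.0351438.
×(1/T) gives 5.16% p.a.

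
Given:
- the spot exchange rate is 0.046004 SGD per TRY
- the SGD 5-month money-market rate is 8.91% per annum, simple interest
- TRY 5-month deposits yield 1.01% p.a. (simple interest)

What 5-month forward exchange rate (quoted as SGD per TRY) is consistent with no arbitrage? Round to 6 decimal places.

T = 5/12 years.
Growth of 1 SGD over T: 1 + 0.0891×5/12 = 1.037125.
TRY growth factor: 1 + 0.0101×5/12 = 1.0042083.
CIP: F = S · (grow SGD)/(grow TRY) = 0.046004 × 1.037125/1.0042083 = 0.04751195 SGD per TRY.

0.047512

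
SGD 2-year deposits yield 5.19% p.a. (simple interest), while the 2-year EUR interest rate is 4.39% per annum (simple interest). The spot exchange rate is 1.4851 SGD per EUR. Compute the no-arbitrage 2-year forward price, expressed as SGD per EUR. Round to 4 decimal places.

1.5069

T = 2 years.
SGD accumulates by 1 + 0.0519×2 = 1.103800.
Growth of 1 EUR over T: 1 + 0.0439×2 = 1.087800.
So F = 1.4851 × 1.103800 / 1.087800 = 1.506944 (SGD/EUR).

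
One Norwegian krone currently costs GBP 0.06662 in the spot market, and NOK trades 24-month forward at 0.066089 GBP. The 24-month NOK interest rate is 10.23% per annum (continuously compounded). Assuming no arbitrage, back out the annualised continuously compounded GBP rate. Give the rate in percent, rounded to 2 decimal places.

T = 2 years.
By CIP, F/S equals the GBP-to-NOK growth ratio: 0.066089/0.06662 = 0.9920294.
NOK growth factor: e^(0.1023×2) = 1.2270342.
That pins the GBP growth at 1.217254.
Take logs: ln 1.217254 / 2 = 0.098299, so 9.83%.

9.83%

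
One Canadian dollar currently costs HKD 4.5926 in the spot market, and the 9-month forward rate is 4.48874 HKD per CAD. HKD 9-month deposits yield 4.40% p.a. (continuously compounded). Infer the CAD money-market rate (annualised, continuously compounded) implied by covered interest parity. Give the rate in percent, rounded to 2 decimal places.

T = 9/12 years.
CIP gives F = S · g_HKD/g_CAD, so g_HKD/g_CAD = 4.48874/4.5926 = 0.9773854.
The HKD side grows by e^(0.0440×9/12) = 1.0335505.
That pins the CAD growth at 1.0574646.
r = ln(1.0574646)/(9/12) = 0.074499 → 7.45%.

7.45%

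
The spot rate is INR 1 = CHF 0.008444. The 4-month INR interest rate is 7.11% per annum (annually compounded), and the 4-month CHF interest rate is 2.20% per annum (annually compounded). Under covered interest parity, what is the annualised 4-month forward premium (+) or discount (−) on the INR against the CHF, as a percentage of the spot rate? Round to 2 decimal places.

T = 4/12 years.
CIP forward (CHF per INR) = 0.008444 × 1.0072802/1.0231595 = 0.008312950.
(F − S)/S ÷ T = (0.008312950 − 0.008444)/0.008444/(4/12) = -0.046560 → -4.66%.

-4.66%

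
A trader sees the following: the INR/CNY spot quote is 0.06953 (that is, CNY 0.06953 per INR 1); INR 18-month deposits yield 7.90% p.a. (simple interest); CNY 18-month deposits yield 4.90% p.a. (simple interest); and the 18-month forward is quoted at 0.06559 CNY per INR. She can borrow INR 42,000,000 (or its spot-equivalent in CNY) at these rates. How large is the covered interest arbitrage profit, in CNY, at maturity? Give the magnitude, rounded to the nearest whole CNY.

T = 18/12 years.
Invest the INR and cover forward: 42,000,000 × 1.118500 × 0.06559 = CNY 3,081,221.43.
Convert at spot and invest in CNY: 42,000,000 × 0.06953 × 1.073500 = CNY 3,134,899.11.
The quoted forward undervalues INR, so borrow INR, convert to CNY at spot, deposit the CNY at 4.90%, and buy INR forward at 0.06559 to cover the loan.
Arbitrage profit = |3,081,221.43 − 3,134,899.11| = CNY 53,678.

CNY 53,678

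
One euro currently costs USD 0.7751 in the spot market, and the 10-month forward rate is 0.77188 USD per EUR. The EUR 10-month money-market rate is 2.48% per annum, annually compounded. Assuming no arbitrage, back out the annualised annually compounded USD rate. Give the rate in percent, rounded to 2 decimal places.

T = 10/12 years.
F/S = 0.77188/0.7751 = 0.9958457 = (growth of USD) / (growth of EUR).
The EUR side grows by (1 + 0.0248)^(10/12) = 1.0206244.
So the USD growth factor = 1.0163844.
r = 1.0163844^(12/10) − 1 = 0.019693 → 1.97%.

1.97%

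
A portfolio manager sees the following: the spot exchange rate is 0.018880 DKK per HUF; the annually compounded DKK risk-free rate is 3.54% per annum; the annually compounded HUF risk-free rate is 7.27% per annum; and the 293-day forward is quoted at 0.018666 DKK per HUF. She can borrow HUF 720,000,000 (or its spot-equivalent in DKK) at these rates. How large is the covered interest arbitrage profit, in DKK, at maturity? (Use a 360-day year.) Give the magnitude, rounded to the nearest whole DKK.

DKK 245,520

T = 293/360 years.
Invest the HUF and cover forward: 720,000,000 × 1.0587804996 × 0.018666 = DKK 14,229,501.70.
Convert at spot and invest in DKK: 720,000,000 × 0.018880 × 1.0287180595 = DKK 13,983,981.81.
The quoted forward overvalues HUF, so borrow DKK, buy HUF at spot, deposit the HUF at 7.27%, and sell the proceeds forward at 0.018666.
Arbitrage profit = |14,229,501.70 − 13,983,981.81| = DKK 245,520.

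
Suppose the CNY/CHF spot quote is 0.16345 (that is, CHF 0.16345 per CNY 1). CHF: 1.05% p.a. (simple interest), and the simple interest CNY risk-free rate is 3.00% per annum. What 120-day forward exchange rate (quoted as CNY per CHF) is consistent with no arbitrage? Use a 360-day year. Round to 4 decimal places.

6.1577

T = 120/360 years.
Growth of 1 CHF over T: 1 + 0.0105×120/360 = 1.003500.
CNY growth factor: 1 + 0.0300×120/360 = 1.010000.
CIP: F = S · (grow CHF)/(grow CNY) = 0.16345 × 1.003500/1.010000 = 0.1623981 CHF per CNY.
Quoted the other way: 1/0.1623981 = 6.1577 CNY per CHF.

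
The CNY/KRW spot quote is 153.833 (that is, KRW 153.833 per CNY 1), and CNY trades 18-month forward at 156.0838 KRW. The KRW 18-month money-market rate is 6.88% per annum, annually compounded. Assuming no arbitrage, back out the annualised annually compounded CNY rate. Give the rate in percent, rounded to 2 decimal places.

5.85%

T = 18/12 years.
By CIP, F/S equals the KRW-to-CNY growth ratio: 156.0838/153.833 = 1.0146315.
KRW growth factor: (1 + 0.0688)^(18/12) = 1.1049552.
That pins the CNY growth at 1.0890212.
Annualise: 1.0890212^(12/18) − 1 = 0.058500 = 5.85%.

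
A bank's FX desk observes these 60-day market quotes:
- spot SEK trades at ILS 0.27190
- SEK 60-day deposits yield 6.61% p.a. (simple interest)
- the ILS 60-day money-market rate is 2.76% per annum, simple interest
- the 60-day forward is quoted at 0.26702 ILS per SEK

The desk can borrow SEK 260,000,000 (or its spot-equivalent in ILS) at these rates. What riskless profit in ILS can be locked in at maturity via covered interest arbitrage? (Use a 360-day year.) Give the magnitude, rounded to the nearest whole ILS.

ILS 829,158

T = 60/360 years.
Keep in SEK, deliver into the forward: 260,000,000·1.0110166667·0.26702 = ILS 70,190,034.29.
Swap to ILS now, deposit: 260,000,000·0.27190·1.004600 = ILS 71,019,192.40.
The quoted forward undervalues SEK, so borrow SEK, convert to ILS at spot, deposit the ILS at 2.76%, and buy SEK forward at 0.26702 to cover the loan.
The gap between the two covered legs is ILS 829,158.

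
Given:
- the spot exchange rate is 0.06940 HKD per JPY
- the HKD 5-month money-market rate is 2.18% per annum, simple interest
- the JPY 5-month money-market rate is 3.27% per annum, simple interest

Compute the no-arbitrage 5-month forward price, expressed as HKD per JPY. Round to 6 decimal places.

0.069089

T = 5/12 years.
HKD accumulates by 1 + 0.0218×5/12 = 1.0090833.
JPY growth factor: 1 + 0.0327×5/12 = 1.013625.
CIP: F = S · (grow HKD)/(grow JPY) = 0.0694 × 1.0090833/1.013625 = 0.06908904 HKD per JPY.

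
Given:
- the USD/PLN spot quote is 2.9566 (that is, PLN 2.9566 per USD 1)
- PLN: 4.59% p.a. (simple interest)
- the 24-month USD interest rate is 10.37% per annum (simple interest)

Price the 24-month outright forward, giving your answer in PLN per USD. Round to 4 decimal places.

T = 2 years.
PLN accumulates by 1 + 0.0459×2 = 1.091800.
USD accumulates by 1 + 0.1037×2 = 1.207400.
Forward (PLN per USD) = 2.9566 × 1.091800 / 1.207400 = 2.673526.

2.6735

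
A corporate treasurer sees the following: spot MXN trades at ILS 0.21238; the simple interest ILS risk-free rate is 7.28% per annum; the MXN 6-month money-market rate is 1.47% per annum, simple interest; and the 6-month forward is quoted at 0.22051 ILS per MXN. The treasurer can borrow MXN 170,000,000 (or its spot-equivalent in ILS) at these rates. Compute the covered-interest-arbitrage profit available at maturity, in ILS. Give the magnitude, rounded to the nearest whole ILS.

ILS 343,420

T = 6/12 years.
Route A — deposit MXN, sell forward: 170,000,000 × 1.007350 × 0.22051 = ILS 37,762,227.25.
Route B — convert at spot, deposit ILS: 170,000,000 × 0.21238 × 1.036400 = ILS 37,418,807.44.
The quoted forward overvalues MXN, so borrow ILS, buy MXN at spot, deposit the MXN at 1.47%, and sell the proceeds forward at 0.22051.
The gap between the two covered legs is ILS 343,420.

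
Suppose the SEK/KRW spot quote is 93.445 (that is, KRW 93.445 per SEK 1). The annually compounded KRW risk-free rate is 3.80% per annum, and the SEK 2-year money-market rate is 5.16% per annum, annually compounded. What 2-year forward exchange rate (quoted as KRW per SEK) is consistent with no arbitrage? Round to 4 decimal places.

T = 2 years.
KRW accumulates by (1 + 0.0380)^2 = 1.077444.
SEK accumulates by (1 + 0.0516)^2 = 1.10586256.
So F = 93.445 × 1.077444 / 1.10586256 = 91.043642 (KRW/SEK).

91.0436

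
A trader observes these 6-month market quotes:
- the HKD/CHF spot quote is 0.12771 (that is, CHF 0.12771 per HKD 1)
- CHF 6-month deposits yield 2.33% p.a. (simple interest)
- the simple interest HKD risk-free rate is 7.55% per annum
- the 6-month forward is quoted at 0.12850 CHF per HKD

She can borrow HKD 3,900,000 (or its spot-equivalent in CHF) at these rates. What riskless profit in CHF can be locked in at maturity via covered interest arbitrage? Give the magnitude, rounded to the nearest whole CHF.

T = 6/12 years.
Invest the HKD and cover forward: 3,900,000 × 1.037750 × 0.12850 = CHF 520,068.41.
Convert at spot and invest in CHF: 3,900,000 × 0.12771 × 1.011650 = CHF 503,871.50.
The quoted forward overvalues HKD, so borrow CHF, buy HKD at spot, deposit the HKD at 7.55%, and sell the proceeds forward at 0.12850.
Arbitrage profit = |520,068.41 − 503,871.50| = CHF 16,197.

CHF 16,197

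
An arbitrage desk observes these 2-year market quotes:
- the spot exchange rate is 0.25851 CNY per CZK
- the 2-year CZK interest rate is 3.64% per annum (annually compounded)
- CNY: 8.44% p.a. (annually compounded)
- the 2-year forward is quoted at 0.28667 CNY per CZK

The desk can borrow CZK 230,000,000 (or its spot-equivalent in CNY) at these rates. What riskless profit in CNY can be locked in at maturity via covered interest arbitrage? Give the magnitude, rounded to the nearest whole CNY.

CNY 904,235

T = 2 years.
Invest the CZK and cover forward: 230,000,000 × 1.07412496 × 0.28667 = CNY 70,821,462.53.
Convert at spot and invest in CNY: 230,000,000 × 0.25851 × 1.17592336 = CNY 69,917,227.99.
The quoted forward overvalues CZK, so borrow CNY, buy CZK at spot, deposit the CZK at 3.64%, and sell the proceeds forward at 0.28667.
The gap between the two covered legs is CNY 904,235.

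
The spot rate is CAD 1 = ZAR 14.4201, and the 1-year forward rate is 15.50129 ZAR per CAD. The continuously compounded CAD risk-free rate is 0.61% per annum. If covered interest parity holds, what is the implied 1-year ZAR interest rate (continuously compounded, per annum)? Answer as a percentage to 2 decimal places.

T = 1 year.
F/S = 15.50129/14.4201 = 1.0749780 = (growth of ZAR) / (growth of CAD).
CAD growth factor: e^(0.0061×1) = 1.0061186.
That pins the ZAR growth at 1.0815554.
r = ln(1.0815554)/1 = 0.078400 → 7.84%.

7.84%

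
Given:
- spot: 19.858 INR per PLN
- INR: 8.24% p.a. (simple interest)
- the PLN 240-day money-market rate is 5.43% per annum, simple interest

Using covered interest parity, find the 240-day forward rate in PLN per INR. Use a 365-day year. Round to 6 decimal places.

0.049475

T = 240/365 years.
INR accumulates by 1 + 0.0824×240/365 = 1.0541808.
Growth of 1 PLN over T: 1 + 0.0543×240/365 = 1.0357041.
CIP: F = S · (grow INR)/(grow PLN) = 19.858 × 1.0541808/1.0357041 = 20.21226 INR per PLN.
Invert for PLN per INR: 1 / 20.21226 = 0.049475.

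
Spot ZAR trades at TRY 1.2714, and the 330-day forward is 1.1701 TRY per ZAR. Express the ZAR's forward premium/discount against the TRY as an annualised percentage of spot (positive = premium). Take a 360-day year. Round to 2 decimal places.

-8.69%

T = 330/360 years.
(F − S)/S = (1.1701 − 1.2714)/1.2714 = -0.0796759.
Per annum: -0.0796759 / (330/360) = -0.086919 = -8.69%.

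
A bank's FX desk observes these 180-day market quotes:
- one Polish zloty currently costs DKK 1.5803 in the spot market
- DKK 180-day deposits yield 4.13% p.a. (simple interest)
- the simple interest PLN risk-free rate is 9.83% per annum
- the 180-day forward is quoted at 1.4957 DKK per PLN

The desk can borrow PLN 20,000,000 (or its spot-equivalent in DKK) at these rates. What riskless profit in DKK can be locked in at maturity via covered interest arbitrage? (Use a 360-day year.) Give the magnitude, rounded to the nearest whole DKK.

T = 180/360 years.
Route A — deposit PLN, sell forward: 20,000,000 × 1.049150 × 1.4957 = DKK 31,384,273.10.
Route B — convert at spot, deposit DKK: 20,000,000 × 1.5803 × 1.020650 = DKK 32,258,663.90.
The quoted forward undervalues PLN, so borrow PLN, convert to DKK at spot, deposit the DKK at 4.13%, and buy PLN forward at 1.4957 to cover the loan.
Profit = 32,258,663.90 − 31,384,273.10 = DKK 874,391.

DKK 874,391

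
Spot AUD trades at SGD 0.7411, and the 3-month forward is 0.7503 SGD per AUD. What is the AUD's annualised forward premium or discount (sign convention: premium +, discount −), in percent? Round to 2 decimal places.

T = 3/12 years.
AUD trades forward at +1.24140% vs spot over the period.
×(1/T) gives 4.97% p.a.

+4.97%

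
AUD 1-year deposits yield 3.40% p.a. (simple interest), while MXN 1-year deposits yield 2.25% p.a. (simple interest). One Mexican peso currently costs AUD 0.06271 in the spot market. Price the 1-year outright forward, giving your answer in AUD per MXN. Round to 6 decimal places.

T = 1 year.
AUD accumulates by 1 + 0.0340×1 = 1.034000.
Growth of 1 MXN over T: 1 + 0.0225×1 = 1.022500.
So F = 0.06271 × 1.034000 / 1.022500 = 0.06341530 (AUD/MXN).

0.063415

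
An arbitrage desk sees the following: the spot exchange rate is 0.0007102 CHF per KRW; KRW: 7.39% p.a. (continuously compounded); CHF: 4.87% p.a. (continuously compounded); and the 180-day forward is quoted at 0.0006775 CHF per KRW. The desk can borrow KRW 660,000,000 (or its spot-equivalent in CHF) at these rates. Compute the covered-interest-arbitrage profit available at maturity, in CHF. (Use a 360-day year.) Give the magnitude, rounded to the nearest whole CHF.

T = 180/360 years.
Route A — deposit KRW, sell forward: 660,000,000 × 1.03764114 × 0.0006775 = CHF 463,981.24.
Route B — convert at spot, deposit CHF: 660,000,000 × 0.0007102 × 1.02464888 = CHF 480,285.72.
The quoted forward undervalues KRW, so borrow KRW, convert to CHF at spot, deposit the CHF at 4.87%, and buy KRW forward at 0.0006775 to cover the loan.
Arbitrage profit = |463,981.24 − 480,285.72| = CHF 16,304.

CHF 16,304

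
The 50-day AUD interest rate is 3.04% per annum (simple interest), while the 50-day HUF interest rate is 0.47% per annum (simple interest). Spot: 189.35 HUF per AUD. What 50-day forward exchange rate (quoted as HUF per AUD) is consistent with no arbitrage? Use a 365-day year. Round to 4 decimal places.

188.6861

T = 50/365 years.
HUF growth factor: 1 + 0.0047×50/365 = 1.000643836.
AUD growth factor: 1 + 0.0304×50/365 = 1.004164384.
CIP: F = S · (grow HUF)/(grow AUD) = 189.35 × 1.000643836/1.004164384 = 188.686149 HUF per AUD.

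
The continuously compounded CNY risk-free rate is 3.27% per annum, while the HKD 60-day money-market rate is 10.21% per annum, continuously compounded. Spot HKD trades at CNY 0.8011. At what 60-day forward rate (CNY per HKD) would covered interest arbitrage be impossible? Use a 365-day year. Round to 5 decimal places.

T = 60/365 years.
Growth of 1 CNY over T: e^(0.0327×60/365) = 1.0053898.
HKD accumulates by e^(0.1021×60/365) = 1.0169252.
Forward (CNY per HKD) = 0.8011 × 1.0053898 / 1.0169252 = 0.7920128.

0.79201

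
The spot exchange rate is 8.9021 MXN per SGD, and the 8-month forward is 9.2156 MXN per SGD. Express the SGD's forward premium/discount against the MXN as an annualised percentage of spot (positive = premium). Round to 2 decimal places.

T = 8/12 years.
Period premium: (9.2156 − 8.9021)/8.9021 = 0.0352164.
Annualise by dividing by T: 0.0352164 / (8/12) = 0.052825 → 5.28%.

+5.28%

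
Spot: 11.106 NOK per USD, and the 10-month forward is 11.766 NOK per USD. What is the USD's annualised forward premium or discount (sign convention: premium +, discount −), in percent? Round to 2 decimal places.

+7.13%

T = 10/12 years.
USD trades forward at +5.94273% vs spot over the period.
Annualise by dividing by T: 0.0594273 / (10/12) = 0.071313 → 7.13%.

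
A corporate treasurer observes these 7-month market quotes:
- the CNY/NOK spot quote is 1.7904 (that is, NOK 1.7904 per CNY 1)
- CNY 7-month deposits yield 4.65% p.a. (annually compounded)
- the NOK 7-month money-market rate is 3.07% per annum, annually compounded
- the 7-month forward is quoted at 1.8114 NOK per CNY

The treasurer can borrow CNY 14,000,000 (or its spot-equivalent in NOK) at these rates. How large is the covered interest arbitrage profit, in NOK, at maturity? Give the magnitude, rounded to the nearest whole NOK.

NOK 529,305

T = 7/12 years.
Route A — deposit CNY, sell forward: 14,000,000 × 1.0268678395 × 1.8114 = NOK 26,040,957.66.
Route B — convert at spot, deposit NOK: 14,000,000 × 1.7904 × 1.0177954249 = NOK 25,511,653.00.
The quoted forward overvalues CNY, so borrow NOK, buy CNY at spot, deposit the CNY at 4.65%, and sell the proceeds forward at 1.8114.
The gap between the two covered legs is NOK 529,305.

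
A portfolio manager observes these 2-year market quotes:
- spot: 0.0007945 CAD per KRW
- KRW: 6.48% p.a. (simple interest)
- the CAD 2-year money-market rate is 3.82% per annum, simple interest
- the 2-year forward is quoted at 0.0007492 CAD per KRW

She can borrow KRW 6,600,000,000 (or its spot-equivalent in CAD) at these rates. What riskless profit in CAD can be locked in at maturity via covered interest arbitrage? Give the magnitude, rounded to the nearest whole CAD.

CAD 58,763

T = 2 years.
Keep in KRW, deliver into the forward: 6,600,000,000·1.129600·0.0007492 = CAD 5,585,555.71.
Swap to CAD now, deposit: 6,600,000,000·0.0007945·1.076400 = CAD 5,644,318.68.
The quoted forward undervalues KRW, so borrow KRW, convert to CAD at spot, deposit the CAD at 3.82%, and buy KRW forward at 0.0007492 to cover the loan.
Arbitrage profit = |5,585,555.71 − 5,644,318.68| = CAD 58,763.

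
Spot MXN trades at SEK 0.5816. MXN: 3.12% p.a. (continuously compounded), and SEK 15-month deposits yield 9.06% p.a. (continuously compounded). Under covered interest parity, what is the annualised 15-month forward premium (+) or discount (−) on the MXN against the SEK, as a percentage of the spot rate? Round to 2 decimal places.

+6.17%

T = 15/12 years.
CIP forward (SEK per MXN) = 0.5816 × 1.1199119/1.0397705 = 0.6264274.
Annualised premium = (F − S)/S × (1/T) = (0.6264274 − 0.5816)/0.5816 ÷ (15/12) = 6.17%.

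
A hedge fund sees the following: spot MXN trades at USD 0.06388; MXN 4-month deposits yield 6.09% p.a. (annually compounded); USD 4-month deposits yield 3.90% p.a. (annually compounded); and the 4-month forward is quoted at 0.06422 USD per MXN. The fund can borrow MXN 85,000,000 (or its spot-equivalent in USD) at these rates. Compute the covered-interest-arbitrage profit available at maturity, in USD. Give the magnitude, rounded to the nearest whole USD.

USD 67,846

T = 4/12 years.
Invest the MXN and cover forward: 85,000,000 × 1.01990131 × 0.06422 = USD 5,567,335.28.
Convert at spot and invest in USD: 85,000,000 × 0.06388 × 1.012834569 = USD 5,499,489.14.
The quoted forward overvalues MXN, so borrow USD, buy MXN at spot, deposit the MXN at 6.09%, and sell the proceeds forward at 0.06422.
Arbitrage profit = |5,567,335.28 − 5,499,489.14| = USD 67,846.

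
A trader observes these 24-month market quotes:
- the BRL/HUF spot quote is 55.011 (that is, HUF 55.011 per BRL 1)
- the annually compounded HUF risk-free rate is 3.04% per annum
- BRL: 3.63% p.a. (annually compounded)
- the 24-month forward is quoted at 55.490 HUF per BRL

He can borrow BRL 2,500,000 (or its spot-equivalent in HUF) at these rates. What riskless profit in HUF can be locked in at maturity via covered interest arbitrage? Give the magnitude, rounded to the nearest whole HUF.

HUF 2,962,962

T = 2 years.
Route A — deposit BRL, sell forward: 2,500,000 × 1.07391769 × 55.490 = HUF 148,979,231.55.
Route B — convert at spot, deposit HUF: 2,500,000 × 55.011 × 1.06172416 = HUF 146,016,269.41.
The quoted forward overvalues BRL, so borrow HUF, buy BRL at spot, deposit the BRL at 3.63%, and sell the proceeds forward at 55.490.
The gap between the two covered legs is HUF 2,962,962.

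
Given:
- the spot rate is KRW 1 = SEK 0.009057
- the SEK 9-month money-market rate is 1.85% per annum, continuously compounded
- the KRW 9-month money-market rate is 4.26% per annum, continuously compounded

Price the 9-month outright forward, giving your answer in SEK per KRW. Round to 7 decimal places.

0.0088948

T = 9/12 years.
Growth of 1 SEK over T: e^(0.0185×9/12) = 1.0139717.
Growth of 1 KRW over T: e^(0.0426×9/12) = 1.0324659.
CIP: F = S · (grow SEK)/(grow KRW) = 0.009057 × 1.0139717/1.0324659 = 0.008894765 SEK per KRW.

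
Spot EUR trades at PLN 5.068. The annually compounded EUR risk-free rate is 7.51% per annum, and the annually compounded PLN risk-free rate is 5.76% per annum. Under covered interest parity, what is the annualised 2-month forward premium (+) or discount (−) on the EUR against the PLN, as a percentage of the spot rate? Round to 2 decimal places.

T = 2/12 years.
F = S · g_PLN/g_EUR = 5.068 × 1.0093774/1.0121421 = 5.054157.
(F − S)/S ÷ T = (5.054157 − 5.068)/5.068/(2/12) = -0.016389 → -1.64%.

-1.64%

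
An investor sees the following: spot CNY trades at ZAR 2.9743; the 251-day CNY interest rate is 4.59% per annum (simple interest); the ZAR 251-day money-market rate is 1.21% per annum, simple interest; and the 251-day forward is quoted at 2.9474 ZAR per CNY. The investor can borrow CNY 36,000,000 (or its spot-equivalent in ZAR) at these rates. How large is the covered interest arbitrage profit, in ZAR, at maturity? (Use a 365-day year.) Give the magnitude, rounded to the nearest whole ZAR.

ZAR 1,489,804

T = 251/365 years.
Invest the CNY and cover forward: 36,000,000 × 1.03156410959 × 2.9474 = ZAR 109,455,554.04.
Convert at spot and invest in ZAR: 36,000,000 × 2.9743 × 1.00832082192 = ZAR 107,965,750.34.
The quoted forward overvalues CNY, so borrow ZAR, buy CNY at spot, deposit the CNY at 4.59%, and sell the proceeds forward at 2.9474.
Profit = 109,455,554.04 − 107,965,750.34 = ZAR 1,489,804.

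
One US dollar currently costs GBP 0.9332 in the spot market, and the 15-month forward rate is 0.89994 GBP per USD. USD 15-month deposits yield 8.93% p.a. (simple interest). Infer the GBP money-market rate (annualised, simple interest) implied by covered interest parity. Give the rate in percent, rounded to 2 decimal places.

T = 15/12 years.
F/S = 0.89994/0.9332 = 0.9643592 = (growth of GBP) / (growth of USD).
The USD side grows by 1 + 0.0893×15/12 = 1.111625.
So the GBP growth factor = 1.0720058.
(1.0720058 − 1)/T = 0.057605, i.e. 5.76%.

5.76%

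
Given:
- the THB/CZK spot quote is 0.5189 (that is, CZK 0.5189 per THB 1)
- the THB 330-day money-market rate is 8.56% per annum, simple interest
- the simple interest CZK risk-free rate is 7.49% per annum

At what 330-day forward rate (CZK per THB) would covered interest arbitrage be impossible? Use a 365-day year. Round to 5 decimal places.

0.51424

T = 330/365 years.
CZK growth factor: 1 + 0.0749×330/365 = 1.0677178.
THB accumulates by 1 + 0.0856×330/365 = 1.0773918.
CIP: F = S · (grow CZK)/(grow THB) = 0.5189 × 1.0677178/1.0773918 = 0.5142407 CZK per THB.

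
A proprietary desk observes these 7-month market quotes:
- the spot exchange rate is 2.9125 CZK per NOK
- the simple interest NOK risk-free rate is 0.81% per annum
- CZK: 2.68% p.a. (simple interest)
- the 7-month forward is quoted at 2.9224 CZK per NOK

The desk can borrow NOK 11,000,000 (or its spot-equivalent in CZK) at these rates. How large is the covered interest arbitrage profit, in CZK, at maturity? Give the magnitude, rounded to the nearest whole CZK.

CZK 240,061

T = 7/12 years.
Invest the NOK and cover forward: 11,000,000 × 1.004725 × 2.9224 = CZK 32,298,291.74.
Convert at spot and invest in CZK: 11,000,000 × 2.9125 × 1.0156333333 = CZK 32,538,352.92.
The quoted forward undervalues NOK, so borrow NOK, convert to CZK at spot, deposit the CZK at 2.68%, and buy NOK forward at 2.9224 to cover the loan.
Arbitrage profit = |32,298,291.74 − 32,538,352.92| = CZK 240,061.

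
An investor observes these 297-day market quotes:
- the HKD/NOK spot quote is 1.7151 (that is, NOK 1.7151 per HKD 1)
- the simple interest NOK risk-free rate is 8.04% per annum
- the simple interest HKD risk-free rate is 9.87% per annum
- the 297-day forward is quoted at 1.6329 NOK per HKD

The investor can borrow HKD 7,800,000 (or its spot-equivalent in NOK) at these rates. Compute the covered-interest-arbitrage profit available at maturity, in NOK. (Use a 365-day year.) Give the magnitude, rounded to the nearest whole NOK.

NOK 493,449

T = 297/365 years.
Keep in HKD, deliver into the forward: 7,800,000·1.0803120548·1.6329 = NOK 13,759,524.12.
Swap to NOK now, deposit: 7,800,000·1.7151·1.0654213699 = NOK 14,252,972.69.
The quoted forward undervalues HKD, so borrow HKD, convert to NOK at spot, deposit the NOK at 8.04%, and buy HKD forward at 1.6329 to cover the loan.
The gap between the two covered legs is NOK 493,449.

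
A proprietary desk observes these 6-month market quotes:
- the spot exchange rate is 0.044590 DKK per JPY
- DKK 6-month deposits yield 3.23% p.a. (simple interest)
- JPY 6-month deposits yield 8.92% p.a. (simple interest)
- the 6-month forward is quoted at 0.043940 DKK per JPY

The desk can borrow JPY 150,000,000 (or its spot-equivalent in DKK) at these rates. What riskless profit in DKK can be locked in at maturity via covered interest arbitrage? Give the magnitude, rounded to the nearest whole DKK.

DKK 88,439

T = 6/12 years.
Invest the JPY and cover forward: 150,000,000 × 1.044600 × 0.043940 = DKK 6,884,958.60.
Convert at spot and invest in DKK: 150,000,000 × 0.044590 × 1.016150 = DKK 6,796,519.28.
The quoted forward overvalues JPY, so borrow DKK, buy JPY at spot, deposit the JPY at 8.92%, and sell the proceeds forward at 0.043940.
Arbitrage profit = |6,884,958.60 − 6,796,519.28| = DKK 88,439.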